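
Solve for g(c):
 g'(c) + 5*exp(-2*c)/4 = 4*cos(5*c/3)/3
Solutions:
 g(c) = C1 + 4*sin(5*c/3)/5 + 5*exp(-2*c)/8


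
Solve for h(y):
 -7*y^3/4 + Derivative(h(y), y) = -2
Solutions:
 h(y) = C1 + 7*y^4/16 - 2*y


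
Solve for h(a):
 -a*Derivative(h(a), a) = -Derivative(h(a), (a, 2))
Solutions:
 h(a) = C1 + C2*erfi(sqrt(2)*a/2)


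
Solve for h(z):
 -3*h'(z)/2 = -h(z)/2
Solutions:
 h(z) = C1*exp(z/3)


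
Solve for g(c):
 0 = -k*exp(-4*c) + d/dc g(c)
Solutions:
 g(c) = C1 - k*exp(-4*c)/4


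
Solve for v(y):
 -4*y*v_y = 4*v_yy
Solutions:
 v(y) = C1 + C2*erf(sqrt(2)*y/2)


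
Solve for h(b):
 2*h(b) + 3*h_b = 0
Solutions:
 h(b) = C1*exp(-2*b/3)


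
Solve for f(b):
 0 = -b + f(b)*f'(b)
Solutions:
 f(b) = -sqrt(C1 + b^2)
 f(b) = sqrt(C1 + b^2)


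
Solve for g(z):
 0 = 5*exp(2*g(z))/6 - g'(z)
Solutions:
 g(z) = log(-sqrt(-1/(C1 + 5*z))) + log(3)/2
 g(z) = log(-1/(C1 + 5*z))/2 + log(3)/2


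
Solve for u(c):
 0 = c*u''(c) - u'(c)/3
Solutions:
 u(c) = C1 + C2*c^(4/3)


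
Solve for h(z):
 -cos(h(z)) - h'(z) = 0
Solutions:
 h(z) = pi - asin((C1 + exp(2*z))/(C1 - exp(2*z)))
 h(z) = asin((C1 + exp(2*z))/(C1 - exp(2*z)))


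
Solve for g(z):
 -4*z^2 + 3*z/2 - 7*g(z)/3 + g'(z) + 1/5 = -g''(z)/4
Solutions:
 g(z) = C1*exp(-2*z*(1 + sqrt(30)/3)) + C2*exp(2*z*(-1 + sqrt(30)/3)) - 12*z^2/7 - 81*z/98 - 2181/3430


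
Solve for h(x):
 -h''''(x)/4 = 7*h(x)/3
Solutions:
 h(x) = (C1*sin(3^(3/4)*7^(1/4)*x/3) + C2*cos(3^(3/4)*7^(1/4)*x/3))*exp(-3^(3/4)*7^(1/4)*x/3) + (C3*sin(3^(3/4)*7^(1/4)*x/3) + C4*cos(3^(3/4)*7^(1/4)*x/3))*exp(3^(3/4)*7^(1/4)*x/3)


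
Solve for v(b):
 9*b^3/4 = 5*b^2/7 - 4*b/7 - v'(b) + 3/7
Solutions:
 v(b) = C1 - 9*b^4/16 + 5*b^3/21 - 2*b^2/7 + 3*b/7


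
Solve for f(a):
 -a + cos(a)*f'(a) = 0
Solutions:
 f(a) = C1 + Integral(a/cos(a), a)


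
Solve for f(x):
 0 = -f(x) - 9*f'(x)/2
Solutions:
 f(x) = C1*exp(-2*x/9)


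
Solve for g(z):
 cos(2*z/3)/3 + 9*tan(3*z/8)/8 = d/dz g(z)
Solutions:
 g(z) = C1 - 3*log(cos(3*z/8)) + sin(2*z/3)/2


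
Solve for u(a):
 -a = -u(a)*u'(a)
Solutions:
 u(a) = -sqrt(C1 + a^2)
 u(a) = sqrt(C1 + a^2)


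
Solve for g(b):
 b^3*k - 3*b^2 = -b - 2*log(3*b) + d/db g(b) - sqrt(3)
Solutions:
 g(b) = C1 + b^4*k/4 - b^3 + b^2/2 + 2*b*log(b) - 2*b + sqrt(3)*b + b*log(9)


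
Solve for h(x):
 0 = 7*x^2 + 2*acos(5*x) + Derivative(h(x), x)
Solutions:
 h(x) = C1 - 7*x^3/3 - 2*x*acos(5*x) + 2*sqrt(1 - 25*x^2)/5


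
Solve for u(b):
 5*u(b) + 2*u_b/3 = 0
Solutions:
 u(b) = C1*exp(-15*b/2)


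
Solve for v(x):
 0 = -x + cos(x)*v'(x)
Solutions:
 v(x) = C1 + Integral(x/cos(x), x)


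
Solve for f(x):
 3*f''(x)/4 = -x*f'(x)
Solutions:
 f(x) = C1 + C2*erf(sqrt(6)*x/3)


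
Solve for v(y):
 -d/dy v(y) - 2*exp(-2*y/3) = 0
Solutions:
 v(y) = C1 + 3*exp(-2*y/3)


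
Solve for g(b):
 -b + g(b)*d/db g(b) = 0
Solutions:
 g(b) = -sqrt(C1 + b^2)
 g(b) = sqrt(C1 + b^2)


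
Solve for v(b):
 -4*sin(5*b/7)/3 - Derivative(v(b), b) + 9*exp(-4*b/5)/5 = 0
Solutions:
 v(b) = C1 + 28*cos(5*b/7)/15 - 9*exp(-4*b/5)/4


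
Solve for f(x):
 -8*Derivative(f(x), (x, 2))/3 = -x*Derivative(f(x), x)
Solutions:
 f(x) = C1 + C2*erfi(sqrt(3)*x/4)


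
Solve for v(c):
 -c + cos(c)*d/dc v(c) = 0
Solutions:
 v(c) = C1 + Integral(c/cos(c), c)


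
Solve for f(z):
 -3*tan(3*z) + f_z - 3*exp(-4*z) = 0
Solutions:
 f(z) = C1 + log(tan(3*z)^2 + 1)/2 - 3*exp(-4*z)/4


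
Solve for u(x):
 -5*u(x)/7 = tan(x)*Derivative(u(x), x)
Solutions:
 u(x) = C1/sin(x)^(5/7)


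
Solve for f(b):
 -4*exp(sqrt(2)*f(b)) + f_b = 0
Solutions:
 f(b) = sqrt(2)*(2*log(-1/(C1 + 4*b)) - log(2))/4


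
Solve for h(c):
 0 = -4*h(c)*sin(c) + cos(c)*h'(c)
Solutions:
 h(c) = C1/cos(c)^4


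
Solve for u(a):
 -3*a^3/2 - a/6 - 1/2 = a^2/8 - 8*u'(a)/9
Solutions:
 u(a) = C1 + 27*a^4/64 + 3*a^3/64 + 3*a^2/32 + 9*a/16


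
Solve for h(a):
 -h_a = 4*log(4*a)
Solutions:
 h(a) = C1 - 4*a*log(a) - a*log(256) + 4*a


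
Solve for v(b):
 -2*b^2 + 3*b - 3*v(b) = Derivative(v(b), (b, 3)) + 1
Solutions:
 v(b) = C3*exp(-3^(1/3)*b) - 2*b^2/3 + b + (C1*sin(3^(5/6)*b/2) + C2*cos(3^(5/6)*b/2))*exp(3^(1/3)*b/2) - 1/3


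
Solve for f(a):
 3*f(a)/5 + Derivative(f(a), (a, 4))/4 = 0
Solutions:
 f(a) = (C1*sin(3^(1/4)*5^(3/4)*a/5) + C2*cos(3^(1/4)*5^(3/4)*a/5))*exp(-3^(1/4)*5^(3/4)*a/5) + (C3*sin(3^(1/4)*5^(3/4)*a/5) + C4*cos(3^(1/4)*5^(3/4)*a/5))*exp(3^(1/4)*5^(3/4)*a/5)


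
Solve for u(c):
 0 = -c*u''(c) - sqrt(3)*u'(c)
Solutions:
 u(c) = C1 + C2*c^(1 - sqrt(3))


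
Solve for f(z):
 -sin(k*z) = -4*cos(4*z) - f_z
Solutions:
 f(z) = C1 - sin(4*z) - cos(k*z)/k


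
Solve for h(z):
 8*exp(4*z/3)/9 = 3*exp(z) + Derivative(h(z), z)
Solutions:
 h(z) = C1 + 2*exp(4*z/3)/3 - 3*exp(z)


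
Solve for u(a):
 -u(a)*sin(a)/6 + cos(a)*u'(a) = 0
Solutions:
 u(a) = C1/cos(a)^(1/6)


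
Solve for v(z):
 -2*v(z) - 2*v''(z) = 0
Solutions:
 v(z) = C1*sin(z) + C2*cos(z)


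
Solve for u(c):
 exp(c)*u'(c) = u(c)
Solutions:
 u(c) = C1*exp(-exp(-c))


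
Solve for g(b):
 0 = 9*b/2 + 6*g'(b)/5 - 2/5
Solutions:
 g(b) = C1 - 15*b^2/8 + b/3


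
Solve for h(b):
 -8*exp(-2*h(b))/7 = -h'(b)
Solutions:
 h(b) = log(-sqrt(C1 + 112*b)) - log(7)
 h(b) = log(C1 + 112*b)/2 - log(7)


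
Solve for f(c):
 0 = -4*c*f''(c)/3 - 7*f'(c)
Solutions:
 f(c) = C1 + C2/c^(17/4)


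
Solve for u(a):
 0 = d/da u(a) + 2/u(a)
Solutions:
 u(a) = -sqrt(C1 - 4*a)
 u(a) = sqrt(C1 - 4*a)


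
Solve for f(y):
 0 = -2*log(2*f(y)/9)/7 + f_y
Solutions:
 -7*Integral(1/(log(_y) - 2*log(3) + log(2)), (_y, f(y)))/2 = C1 - y


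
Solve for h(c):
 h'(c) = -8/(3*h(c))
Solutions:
 h(c) = -sqrt(C1 - 48*c)/3
 h(c) = sqrt(C1 - 48*c)/3


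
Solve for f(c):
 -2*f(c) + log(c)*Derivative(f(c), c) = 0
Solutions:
 f(c) = C1*exp(2*li(c))


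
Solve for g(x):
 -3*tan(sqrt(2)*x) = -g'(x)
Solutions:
 g(x) = C1 - 3*sqrt(2)*log(cos(sqrt(2)*x))/2


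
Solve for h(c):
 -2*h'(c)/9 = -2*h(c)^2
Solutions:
 h(c) = -1/(C1 + 9*c)


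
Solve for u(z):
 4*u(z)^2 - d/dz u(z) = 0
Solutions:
 u(z) = -1/(C1 + 4*z)


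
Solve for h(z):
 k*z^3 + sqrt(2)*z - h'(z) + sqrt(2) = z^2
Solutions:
 h(z) = C1 + k*z^4/4 - z^3/3 + sqrt(2)*z^2/2 + sqrt(2)*z


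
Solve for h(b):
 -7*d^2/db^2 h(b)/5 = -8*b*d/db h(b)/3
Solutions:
 h(b) = C1 + C2*erfi(2*sqrt(105)*b/21)


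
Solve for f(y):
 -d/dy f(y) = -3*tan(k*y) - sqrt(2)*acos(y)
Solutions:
 f(y) = C1 + sqrt(2)*(y*acos(y) - sqrt(1 - y^2)) + 3*Piecewise((-log(cos(k*y))/k, Ne(k, 0)), (0, True))


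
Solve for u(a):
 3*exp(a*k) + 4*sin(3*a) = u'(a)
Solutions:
 u(a) = C1 - 4*cos(3*a)/3 + 3*exp(a*k)/k


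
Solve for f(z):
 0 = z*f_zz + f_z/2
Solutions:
 f(z) = C1 + C2*sqrt(z)


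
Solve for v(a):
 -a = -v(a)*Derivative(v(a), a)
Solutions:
 v(a) = -sqrt(C1 + a^2)
 v(a) = sqrt(C1 + a^2)


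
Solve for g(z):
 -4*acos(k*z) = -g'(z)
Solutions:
 g(z) = C1 + 4*Piecewise((z*acos(k*z) - sqrt(-k^2*z^2 + 1)/k, Ne(k, 0)), (pi*z/2, True))


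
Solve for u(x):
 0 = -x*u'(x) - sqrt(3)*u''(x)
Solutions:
 u(x) = C1 + C2*erf(sqrt(2)*3^(3/4)*x/6)


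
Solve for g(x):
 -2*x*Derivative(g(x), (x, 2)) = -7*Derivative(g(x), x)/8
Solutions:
 g(x) = C1 + C2*x^(23/16)


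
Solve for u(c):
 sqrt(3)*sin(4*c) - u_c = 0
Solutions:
 u(c) = C1 - sqrt(3)*cos(4*c)/4


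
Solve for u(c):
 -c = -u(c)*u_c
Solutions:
 u(c) = -sqrt(C1 + c^2)
 u(c) = sqrt(C1 + c^2)


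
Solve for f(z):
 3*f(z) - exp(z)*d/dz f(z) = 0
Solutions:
 f(z) = C1*exp(-3*exp(-z))


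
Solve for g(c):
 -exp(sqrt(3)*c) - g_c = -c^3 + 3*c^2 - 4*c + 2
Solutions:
 g(c) = C1 + c^4/4 - c^3 + 2*c^2 - 2*c - sqrt(3)*exp(sqrt(3)*c)/3


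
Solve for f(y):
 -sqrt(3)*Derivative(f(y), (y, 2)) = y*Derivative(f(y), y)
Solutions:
 f(y) = C1 + C2*erf(sqrt(2)*3^(3/4)*y/6)


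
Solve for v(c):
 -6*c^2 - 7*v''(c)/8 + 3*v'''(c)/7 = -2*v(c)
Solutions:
 v(c) = C1*exp(c*(343*7^(2/3)/(288*sqrt(136203) + 107609)^(1/3) + 98 + 7^(1/3)*(288*sqrt(136203) + 107609)^(1/3))/144)*sin(sqrt(3)*7^(1/3)*c*(-(288*sqrt(136203) + 107609)^(1/3) + 343*7^(1/3)/(288*sqrt(136203) + 107609)^(1/3))/144) + C2*exp(c*(343*7^(2/3)/(288*sqrt(136203) + 107609)^(1/3) + 98 + 7^(1/3)*(288*sqrt(136203) + 107609)^(1/3))/144)*cos(sqrt(3)*7^(1/3)*c*(-(288*sqrt(136203) + 107609)^(1/3) + 343*7^(1/3)/(288*sqrt(136203) + 107609)^(1/3))/144) + C3*exp(c*(-7^(1/3)*(288*sqrt(136203) + 107609)^(1/3) - 343*7^(2/3)/(288*sqrt(136203) + 107609)^(1/3) + 49)/72) + 3*c^2 + 21/8


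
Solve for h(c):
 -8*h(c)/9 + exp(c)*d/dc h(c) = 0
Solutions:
 h(c) = C1*exp(-8*exp(-c)/9)


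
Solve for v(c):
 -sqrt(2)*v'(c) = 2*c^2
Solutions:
 v(c) = C1 - sqrt(2)*c^3/3


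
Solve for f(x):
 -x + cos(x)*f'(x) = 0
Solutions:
 f(x) = C1 + Integral(x/cos(x), x)


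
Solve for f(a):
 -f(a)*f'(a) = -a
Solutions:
 f(a) = -sqrt(C1 + a^2)
 f(a) = sqrt(C1 + a^2)


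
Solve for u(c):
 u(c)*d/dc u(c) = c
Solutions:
 u(c) = -sqrt(C1 + c^2)
 u(c) = sqrt(C1 + c^2)


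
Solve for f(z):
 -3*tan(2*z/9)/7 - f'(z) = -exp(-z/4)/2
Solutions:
 f(z) = C1 - 27*log(tan(2*z/9)^2 + 1)/28 - 2*exp(-z/4)


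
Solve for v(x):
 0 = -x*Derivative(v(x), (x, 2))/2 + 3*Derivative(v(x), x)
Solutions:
 v(x) = C1 + C2*x^7


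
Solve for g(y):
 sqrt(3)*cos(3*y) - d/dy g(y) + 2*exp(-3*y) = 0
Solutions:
 g(y) = C1 + sqrt(3)*sin(3*y)/3 - 2*exp(-3*y)/3


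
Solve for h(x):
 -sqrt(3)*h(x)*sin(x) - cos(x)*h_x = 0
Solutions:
 h(x) = C1*cos(x)^(sqrt(3))


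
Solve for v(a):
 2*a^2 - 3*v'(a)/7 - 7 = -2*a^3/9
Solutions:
 v(a) = C1 + 7*a^4/54 + 14*a^3/9 - 49*a/3


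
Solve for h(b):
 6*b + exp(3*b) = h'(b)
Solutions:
 h(b) = C1 + 3*b^2 + exp(3*b)/3


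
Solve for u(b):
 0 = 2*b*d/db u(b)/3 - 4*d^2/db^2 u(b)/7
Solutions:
 u(b) = C1 + C2*erfi(sqrt(21)*b/6)


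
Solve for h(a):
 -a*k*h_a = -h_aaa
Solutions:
 h(a) = C1 + Integral(C2*airyai(a*k^(1/3)) + C3*airybi(a*k^(1/3)), a)


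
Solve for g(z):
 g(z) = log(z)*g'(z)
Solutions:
 g(z) = C1*exp(li(z))


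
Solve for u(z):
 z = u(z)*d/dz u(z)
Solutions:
 u(z) = -sqrt(C1 + z^2)
 u(z) = sqrt(C1 + z^2)


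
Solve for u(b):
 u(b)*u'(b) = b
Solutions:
 u(b) = -sqrt(C1 + b^2)
 u(b) = sqrt(C1 + b^2)


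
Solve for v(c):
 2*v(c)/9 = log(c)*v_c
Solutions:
 v(c) = C1*exp(2*li(c)/9)


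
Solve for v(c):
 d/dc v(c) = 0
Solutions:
 v(c) = C1


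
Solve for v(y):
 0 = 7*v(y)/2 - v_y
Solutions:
 v(y) = C1*exp(7*y/2)


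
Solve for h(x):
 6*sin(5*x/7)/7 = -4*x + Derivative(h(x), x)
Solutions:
 h(x) = C1 + 2*x^2 - 6*cos(5*x/7)/5


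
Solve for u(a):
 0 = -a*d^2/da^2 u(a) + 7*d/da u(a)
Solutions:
 u(a) = C1 + C2*a^8


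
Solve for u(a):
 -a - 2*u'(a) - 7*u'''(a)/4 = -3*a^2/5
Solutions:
 u(a) = C1 + C2*sin(2*sqrt(14)*a/7) + C3*cos(2*sqrt(14)*a/7) + a^3/10 - a^2/4 - 21*a/40


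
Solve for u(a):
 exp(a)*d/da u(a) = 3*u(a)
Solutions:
 u(a) = C1*exp(-3*exp(-a))


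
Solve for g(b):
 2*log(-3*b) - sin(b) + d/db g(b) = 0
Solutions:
 g(b) = C1 - 2*b*log(-b) - 2*b*log(3) + 2*b - cos(b)


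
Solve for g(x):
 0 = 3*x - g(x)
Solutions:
 g(x) = 3*x


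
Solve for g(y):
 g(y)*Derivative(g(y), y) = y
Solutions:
 g(y) = -sqrt(C1 + y^2)
 g(y) = sqrt(C1 + y^2)


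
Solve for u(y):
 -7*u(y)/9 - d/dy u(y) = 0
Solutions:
 u(y) = C1*exp(-7*y/9)


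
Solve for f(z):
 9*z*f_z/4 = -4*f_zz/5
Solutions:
 f(z) = C1 + C2*erf(3*sqrt(10)*z/8)


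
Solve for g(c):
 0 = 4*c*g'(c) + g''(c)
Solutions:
 g(c) = C1 + C2*erf(sqrt(2)*c)


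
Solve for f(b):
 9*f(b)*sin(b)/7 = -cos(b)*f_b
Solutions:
 f(b) = C1*cos(b)^(9/7)


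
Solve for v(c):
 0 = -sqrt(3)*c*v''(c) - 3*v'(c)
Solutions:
 v(c) = C1 + C2*c^(1 - sqrt(3))


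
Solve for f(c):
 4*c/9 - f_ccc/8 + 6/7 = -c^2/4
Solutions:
 f(c) = C1 + C2*c + C3*c^2 + c^5/30 + 4*c^4/27 + 8*c^3/7


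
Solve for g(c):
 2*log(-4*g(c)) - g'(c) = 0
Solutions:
 -Integral(1/(log(-_y) + 2*log(2)), (_y, g(c)))/2 = C1 - c


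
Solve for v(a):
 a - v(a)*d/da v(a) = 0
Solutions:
 v(a) = -sqrt(C1 + a^2)
 v(a) = sqrt(C1 + a^2)


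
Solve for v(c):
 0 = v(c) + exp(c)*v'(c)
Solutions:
 v(c) = C1*exp(exp(-c))


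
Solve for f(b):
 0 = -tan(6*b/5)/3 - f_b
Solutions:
 f(b) = C1 + 5*log(cos(6*b/5))/18


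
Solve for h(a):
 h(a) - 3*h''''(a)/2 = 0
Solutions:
 h(a) = C1*exp(-2^(1/4)*3^(3/4)*a/3) + C2*exp(2^(1/4)*3^(3/4)*a/3) + C3*sin(2^(1/4)*3^(3/4)*a/3) + C4*cos(2^(1/4)*3^(3/4)*a/3)


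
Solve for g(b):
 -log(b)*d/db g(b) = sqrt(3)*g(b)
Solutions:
 g(b) = C1*exp(-sqrt(3)*li(b))


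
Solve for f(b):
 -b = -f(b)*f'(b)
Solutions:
 f(b) = -sqrt(C1 + b^2)
 f(b) = sqrt(C1 + b^2)


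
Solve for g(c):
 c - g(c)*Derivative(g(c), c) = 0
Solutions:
 g(c) = -sqrt(C1 + c^2)
 g(c) = sqrt(C1 + c^2)


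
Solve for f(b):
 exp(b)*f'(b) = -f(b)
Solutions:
 f(b) = C1*exp(exp(-b))


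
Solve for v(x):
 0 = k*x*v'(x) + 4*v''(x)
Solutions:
 v(x) = Piecewise((-sqrt(2)*sqrt(pi)*C1*erf(sqrt(2)*sqrt(k)*x/4)/sqrt(k) - C2, (k > 0) | (k < 0)), (-C1*x - C2, True))


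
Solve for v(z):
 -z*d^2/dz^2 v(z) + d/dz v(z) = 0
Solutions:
 v(z) = C1 + C2*z^2


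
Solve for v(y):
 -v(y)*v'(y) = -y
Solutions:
 v(y) = -sqrt(C1 + y^2)
 v(y) = sqrt(C1 + y^2)


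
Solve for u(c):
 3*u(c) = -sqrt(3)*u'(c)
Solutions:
 u(c) = C1*exp(-sqrt(3)*c)


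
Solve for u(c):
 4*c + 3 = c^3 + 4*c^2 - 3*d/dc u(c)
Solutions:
 u(c) = C1 + c^4/12 + 4*c^3/9 - 2*c^2/3 - c


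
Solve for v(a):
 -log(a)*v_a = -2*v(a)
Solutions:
 v(a) = C1*exp(2*li(a))


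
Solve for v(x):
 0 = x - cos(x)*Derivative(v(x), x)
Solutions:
 v(x) = C1 + Integral(x/cos(x), x)


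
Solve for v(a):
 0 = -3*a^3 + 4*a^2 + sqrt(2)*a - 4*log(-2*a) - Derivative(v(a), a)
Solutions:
 v(a) = C1 - 3*a^4/4 + 4*a^3/3 + sqrt(2)*a^2/2 - 4*a*log(-a) + 4*a*(1 - log(2))


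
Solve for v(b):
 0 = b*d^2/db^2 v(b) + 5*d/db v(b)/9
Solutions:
 v(b) = C1 + C2*b^(4/9)


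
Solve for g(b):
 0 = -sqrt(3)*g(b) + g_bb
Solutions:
 g(b) = C1*exp(-3^(1/4)*b) + C2*exp(3^(1/4)*b)


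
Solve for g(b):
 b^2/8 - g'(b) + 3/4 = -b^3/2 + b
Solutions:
 g(b) = C1 + b^4/8 + b^3/24 - b^2/2 + 3*b/4


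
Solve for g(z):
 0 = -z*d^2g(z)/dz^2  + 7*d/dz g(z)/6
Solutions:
 g(z) = C1 + C2*z^(13/6)


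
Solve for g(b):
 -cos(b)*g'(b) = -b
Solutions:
 g(b) = C1 + Integral(b/cos(b), b)


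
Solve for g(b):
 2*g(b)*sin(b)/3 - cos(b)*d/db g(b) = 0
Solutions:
 g(b) = C1/cos(b)^(2/3)


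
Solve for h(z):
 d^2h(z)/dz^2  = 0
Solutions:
 h(z) = C1 + C2*z


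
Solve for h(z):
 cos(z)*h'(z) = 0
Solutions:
 h(z) = C1


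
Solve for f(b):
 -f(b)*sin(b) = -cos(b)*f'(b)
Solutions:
 f(b) = C1/cos(b)


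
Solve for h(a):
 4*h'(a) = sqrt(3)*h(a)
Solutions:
 h(a) = C1*exp(sqrt(3)*a/4)


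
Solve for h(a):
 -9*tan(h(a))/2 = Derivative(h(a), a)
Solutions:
 h(a) = pi - asin(C1*exp(-9*a/2))
 h(a) = asin(C1*exp(-9*a/2))


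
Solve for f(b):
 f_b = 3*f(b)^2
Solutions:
 f(b) = -1/(C1 + 3*b)


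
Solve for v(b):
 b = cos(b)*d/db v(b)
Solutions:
 v(b) = C1 + Integral(b/cos(b), b)


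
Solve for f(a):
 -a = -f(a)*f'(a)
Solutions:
 f(a) = -sqrt(C1 + a^2)
 f(a) = sqrt(C1 + a^2)


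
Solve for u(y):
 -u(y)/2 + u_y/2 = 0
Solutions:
 u(y) = C1*exp(y)


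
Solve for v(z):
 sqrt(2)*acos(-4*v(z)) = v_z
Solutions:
 Integral(1/acos(-4*_y), (_y, v(z))) = C1 + sqrt(2)*z


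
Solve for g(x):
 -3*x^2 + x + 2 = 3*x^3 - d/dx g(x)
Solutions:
 g(x) = C1 + 3*x^4/4 + x^3 - x^2/2 - 2*x


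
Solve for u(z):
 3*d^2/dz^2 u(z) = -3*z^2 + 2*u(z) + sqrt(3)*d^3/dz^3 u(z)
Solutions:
 u(z) = C1*exp(z*(3^(2/3)/(3 + 2*sqrt(3))^(1/3) + 3^(1/3)*(3 + 2*sqrt(3))^(1/3) + 2*sqrt(3))/6)*sin(3^(1/6)*z*(-3^(2/3)*(3 + 2*sqrt(3))^(1/3) + 3/(3 + 2*sqrt(3))^(1/3))/6) + C2*exp(z*(3^(2/3)/(3 + 2*sqrt(3))^(1/3) + 3^(1/3)*(3 + 2*sqrt(3))^(1/3) + 2*sqrt(3))/6)*cos(3^(1/6)*z*(-3^(2/3)*(3 + 2*sqrt(3))^(1/3) + 3/(3 + 2*sqrt(3))^(1/3))/6) + C3*exp(z*(-3^(1/3)*(3 + 2*sqrt(3))^(1/3) - 3^(2/3)/(3 + 2*sqrt(3))^(1/3) + sqrt(3))/3) + 3*z^2/2 + 9/2


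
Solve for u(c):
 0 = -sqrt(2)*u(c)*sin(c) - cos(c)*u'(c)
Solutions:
 u(c) = C1*cos(c)^(sqrt(2))


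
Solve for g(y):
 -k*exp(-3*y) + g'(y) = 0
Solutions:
 g(y) = C1 - k*exp(-3*y)/3


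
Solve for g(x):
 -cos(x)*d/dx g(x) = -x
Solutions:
 g(x) = C1 + Integral(x/cos(x), x)


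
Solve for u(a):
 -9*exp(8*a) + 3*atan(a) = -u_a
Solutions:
 u(a) = C1 - 3*a*atan(a) + 9*exp(8*a)/8 + 3*log(a^2 + 1)/2


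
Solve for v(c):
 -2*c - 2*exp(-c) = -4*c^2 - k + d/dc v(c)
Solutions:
 v(c) = C1 + 4*c^3/3 - c^2 + c*k + 2*exp(-c)


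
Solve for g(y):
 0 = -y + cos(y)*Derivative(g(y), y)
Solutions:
 g(y) = C1 + Integral(y/cos(y), y)


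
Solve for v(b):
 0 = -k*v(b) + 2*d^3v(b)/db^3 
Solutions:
 v(b) = C1*exp(2^(2/3)*b*k^(1/3)/2) + C2*exp(2^(2/3)*b*k^(1/3)*(-1 + sqrt(3)*I)/4) + C3*exp(-2^(2/3)*b*k^(1/3)*(1 + sqrt(3)*I)/4)


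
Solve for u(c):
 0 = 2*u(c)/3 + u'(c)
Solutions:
 u(c) = C1*exp(-2*c/3)


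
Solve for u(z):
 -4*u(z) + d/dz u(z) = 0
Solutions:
 u(z) = C1*exp(4*z)


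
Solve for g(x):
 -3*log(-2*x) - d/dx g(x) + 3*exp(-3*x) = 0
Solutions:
 g(x) = C1 - 3*x*log(-x) + 3*x*(1 - log(2)) - exp(-3*x)


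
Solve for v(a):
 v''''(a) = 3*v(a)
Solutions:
 v(a) = C1*exp(-3^(1/4)*a) + C2*exp(3^(1/4)*a) + C3*sin(3^(1/4)*a) + C4*cos(3^(1/4)*a)


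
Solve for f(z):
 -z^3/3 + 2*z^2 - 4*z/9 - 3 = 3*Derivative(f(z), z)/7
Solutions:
 f(z) = C1 - 7*z^4/36 + 14*z^3/9 - 14*z^2/27 - 7*z


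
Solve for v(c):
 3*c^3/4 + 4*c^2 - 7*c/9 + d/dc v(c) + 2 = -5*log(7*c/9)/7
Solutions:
 v(c) = C1 - 3*c^4/16 - 4*c^3/3 + 7*c^2/18 - 5*c*log(c)/7 - 5*c*log(7)/7 - 9*c/7 + 10*c*log(3)/7


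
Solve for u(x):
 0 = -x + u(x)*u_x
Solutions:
 u(x) = -sqrt(C1 + x^2)
 u(x) = sqrt(C1 + x^2)


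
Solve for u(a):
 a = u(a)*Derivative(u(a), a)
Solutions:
 u(a) = -sqrt(C1 + a^2)
 u(a) = sqrt(C1 + a^2)


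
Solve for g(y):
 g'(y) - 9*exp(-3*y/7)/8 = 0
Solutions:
 g(y) = C1 - 21*exp(-3*y/7)/8


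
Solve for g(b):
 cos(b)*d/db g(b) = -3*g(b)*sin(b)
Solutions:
 g(b) = C1*cos(b)^3


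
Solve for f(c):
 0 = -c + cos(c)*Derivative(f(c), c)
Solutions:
 f(c) = C1 + Integral(c/cos(c), c)


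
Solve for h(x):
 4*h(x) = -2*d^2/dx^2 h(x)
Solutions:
 h(x) = C1*sin(sqrt(2)*x) + C2*cos(sqrt(2)*x)


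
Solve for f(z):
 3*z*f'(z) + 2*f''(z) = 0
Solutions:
 f(z) = C1 + C2*erf(sqrt(3)*z/2)


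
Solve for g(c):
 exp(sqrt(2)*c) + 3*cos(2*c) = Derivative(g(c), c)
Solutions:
 g(c) = C1 + sqrt(2)*exp(sqrt(2)*c)/2 + 3*sin(2*c)/2


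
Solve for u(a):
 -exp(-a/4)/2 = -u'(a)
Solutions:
 u(a) = C1 - 2*exp(-a/4)


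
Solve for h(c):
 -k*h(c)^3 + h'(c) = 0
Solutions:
 h(c) = -sqrt(2)*sqrt(-1/(C1 + c*k))/2
 h(c) = sqrt(2)*sqrt(-1/(C1 + c*k))/2


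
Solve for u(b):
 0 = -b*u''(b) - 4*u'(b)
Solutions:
 u(b) = C1 + C2/b^3


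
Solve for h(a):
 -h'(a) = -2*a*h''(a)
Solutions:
 h(a) = C1 + C2*a^(3/2)


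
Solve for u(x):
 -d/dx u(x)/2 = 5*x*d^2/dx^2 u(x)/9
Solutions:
 u(x) = C1 + C2*x^(1/10)


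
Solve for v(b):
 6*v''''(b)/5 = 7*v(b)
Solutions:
 v(b) = C1*exp(-35^(1/4)*6^(3/4)*b/6) + C2*exp(35^(1/4)*6^(3/4)*b/6) + C3*sin(35^(1/4)*6^(3/4)*b/6) + C4*cos(35^(1/4)*6^(3/4)*b/6)


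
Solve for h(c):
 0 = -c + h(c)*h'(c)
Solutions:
 h(c) = -sqrt(C1 + c^2)
 h(c) = sqrt(C1 + c^2)


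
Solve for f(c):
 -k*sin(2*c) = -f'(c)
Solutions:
 f(c) = C1 - k*cos(2*c)/2


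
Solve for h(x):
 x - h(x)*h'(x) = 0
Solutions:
 h(x) = -sqrt(C1 + x^2)
 h(x) = sqrt(C1 + x^2)


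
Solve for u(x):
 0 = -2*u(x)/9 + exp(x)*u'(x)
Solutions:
 u(x) = C1*exp(-2*exp(-x)/9)


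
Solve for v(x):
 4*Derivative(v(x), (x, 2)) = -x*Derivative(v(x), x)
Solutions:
 v(x) = C1 + C2*erf(sqrt(2)*x/4)


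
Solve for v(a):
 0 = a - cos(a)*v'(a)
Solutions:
 v(a) = C1 + Integral(a/cos(a), a)


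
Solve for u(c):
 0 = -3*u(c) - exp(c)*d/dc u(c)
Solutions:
 u(c) = C1*exp(3*exp(-c))


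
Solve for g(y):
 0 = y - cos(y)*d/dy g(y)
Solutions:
 g(y) = C1 + Integral(y/cos(y), y)


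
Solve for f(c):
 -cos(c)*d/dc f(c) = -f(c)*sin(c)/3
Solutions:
 f(c) = C1/cos(c)^(1/3)


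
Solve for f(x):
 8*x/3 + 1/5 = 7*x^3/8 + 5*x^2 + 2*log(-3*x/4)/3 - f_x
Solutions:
 f(x) = C1 + 7*x^4/32 + 5*x^3/3 - 4*x^2/3 + 2*x*log(-x)/3 + x*(-2*log(2) - 13/15 + 2*log(6)/3)


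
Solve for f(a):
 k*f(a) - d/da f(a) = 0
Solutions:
 f(a) = C1*exp(a*k)


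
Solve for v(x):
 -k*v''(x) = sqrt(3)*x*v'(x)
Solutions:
 v(x) = C1 + C2*sqrt(k)*erf(sqrt(2)*3^(1/4)*x*sqrt(1/k)/2)


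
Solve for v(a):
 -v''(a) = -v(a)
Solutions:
 v(a) = C1*exp(-a) + C2*exp(a)


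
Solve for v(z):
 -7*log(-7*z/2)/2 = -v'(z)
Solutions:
 v(z) = C1 + 7*z*log(-z)/2 + 7*z*(-1 - log(2) + log(7))/2


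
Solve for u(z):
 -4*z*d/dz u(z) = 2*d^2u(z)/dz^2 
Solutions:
 u(z) = C1 + C2*erf(z)


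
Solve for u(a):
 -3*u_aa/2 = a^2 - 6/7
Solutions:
 u(a) = C1 + C2*a - a^4/18 + 2*a^2/7


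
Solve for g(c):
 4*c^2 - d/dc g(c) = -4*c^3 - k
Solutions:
 g(c) = C1 + c^4 + 4*c^3/3 + c*k


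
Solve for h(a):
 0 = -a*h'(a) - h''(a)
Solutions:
 h(a) = C1 + C2*erf(sqrt(2)*a/2)


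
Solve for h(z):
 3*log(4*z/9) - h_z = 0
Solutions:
 h(z) = C1 + 3*z*log(z) - 3*z + z*log(64/729)


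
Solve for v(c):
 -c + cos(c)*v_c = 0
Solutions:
 v(c) = C1 + Integral(c/cos(c), c)


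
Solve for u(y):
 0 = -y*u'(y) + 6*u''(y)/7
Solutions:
 u(y) = C1 + C2*erfi(sqrt(21)*y/6)


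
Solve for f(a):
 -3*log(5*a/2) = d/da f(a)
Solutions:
 f(a) = C1 - 3*a*log(a) + a*log(8/125) + 3*a


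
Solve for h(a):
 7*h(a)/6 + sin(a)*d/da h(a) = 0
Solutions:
 h(a) = C1*(cos(a) + 1)^(7/12)/(cos(a) - 1)^(7/12)


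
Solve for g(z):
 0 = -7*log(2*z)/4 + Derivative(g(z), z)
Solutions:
 g(z) = C1 + 7*z*log(z)/4 - 7*z/4 + 7*z*log(2)/4


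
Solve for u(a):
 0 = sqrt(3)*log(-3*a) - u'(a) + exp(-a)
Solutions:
 u(a) = C1 + sqrt(3)*a*log(-a) + sqrt(3)*a*(-1 + log(3)) - exp(-a)


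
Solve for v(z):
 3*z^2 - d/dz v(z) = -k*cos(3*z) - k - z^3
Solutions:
 v(z) = C1 + k*z + k*sin(3*z)/3 + z^4/4 + z^3


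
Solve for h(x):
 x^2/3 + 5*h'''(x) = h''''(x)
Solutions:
 h(x) = C1 + C2*x + C3*x^2 + C4*exp(5*x) - x^5/900 - x^4/900 - x^3/1125


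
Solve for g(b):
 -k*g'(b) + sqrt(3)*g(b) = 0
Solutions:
 g(b) = C1*exp(sqrt(3)*b/k)


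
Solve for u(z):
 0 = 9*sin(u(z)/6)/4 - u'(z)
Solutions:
 -9*z/4 + 3*log(cos(u(z)/6) - 1) - 3*log(cos(u(z)/6) + 1) = C1


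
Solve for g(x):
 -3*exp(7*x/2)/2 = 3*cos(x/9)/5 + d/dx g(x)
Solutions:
 g(x) = C1 - 3*exp(7*x/2)/7 - 27*sin(x/9)/5


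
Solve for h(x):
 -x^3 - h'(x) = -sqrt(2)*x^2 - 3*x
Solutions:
 h(x) = C1 - x^4/4 + sqrt(2)*x^3/3 + 3*x^2/2


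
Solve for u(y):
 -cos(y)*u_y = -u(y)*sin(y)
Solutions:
 u(y) = C1/cos(y)


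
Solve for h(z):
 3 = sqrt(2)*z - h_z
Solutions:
 h(z) = C1 + sqrt(2)*z^2/2 - 3*z


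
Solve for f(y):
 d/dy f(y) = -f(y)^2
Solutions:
 f(y) = 1/(C1 + y)


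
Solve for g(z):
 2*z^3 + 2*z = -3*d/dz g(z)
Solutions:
 g(z) = C1 - z^4/6 - z^2/3


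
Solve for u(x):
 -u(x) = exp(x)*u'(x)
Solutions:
 u(x) = C1*exp(exp(-x))


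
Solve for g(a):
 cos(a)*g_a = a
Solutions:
 g(a) = C1 + Integral(a/cos(a), a)


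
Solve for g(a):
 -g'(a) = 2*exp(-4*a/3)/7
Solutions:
 g(a) = C1 + 3*exp(-4*a/3)/14


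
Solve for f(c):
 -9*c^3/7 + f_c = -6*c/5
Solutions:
 f(c) = C1 + 9*c^4/28 - 3*c^2/5


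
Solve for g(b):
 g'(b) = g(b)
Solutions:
 g(b) = C1*exp(b)


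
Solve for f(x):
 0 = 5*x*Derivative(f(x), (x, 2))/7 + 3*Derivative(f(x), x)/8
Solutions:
 f(x) = C1 + C2*x^(19/40)


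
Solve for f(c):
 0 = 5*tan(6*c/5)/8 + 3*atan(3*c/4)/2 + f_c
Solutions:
 f(c) = C1 - 3*c*atan(3*c/4)/2 + log(9*c^2 + 16) + 25*log(cos(6*c/5))/48


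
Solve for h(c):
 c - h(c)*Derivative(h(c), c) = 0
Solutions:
 h(c) = -sqrt(C1 + c^2)
 h(c) = sqrt(C1 + c^2)


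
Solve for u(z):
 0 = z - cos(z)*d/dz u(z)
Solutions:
 u(z) = C1 + Integral(z/cos(z), z)


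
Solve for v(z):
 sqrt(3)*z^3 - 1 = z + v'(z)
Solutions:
 v(z) = C1 + sqrt(3)*z^4/4 - z^2/2 - z


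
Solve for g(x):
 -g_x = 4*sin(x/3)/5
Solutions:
 g(x) = C1 + 12*cos(x/3)/5


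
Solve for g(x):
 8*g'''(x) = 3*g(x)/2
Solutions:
 g(x) = C3*exp(2^(2/3)*3^(1/3)*x/4) + (C1*sin(2^(2/3)*3^(5/6)*x/8) + C2*cos(2^(2/3)*3^(5/6)*x/8))*exp(-2^(2/3)*3^(1/3)*x/8)


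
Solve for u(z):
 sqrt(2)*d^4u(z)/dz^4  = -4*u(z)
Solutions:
 u(z) = (C1*sin(2^(7/8)*z/2) + C2*cos(2^(7/8)*z/2))*exp(-2^(7/8)*z/2) + (C3*sin(2^(7/8)*z/2) + C4*cos(2^(7/8)*z/2))*exp(2^(7/8)*z/2)


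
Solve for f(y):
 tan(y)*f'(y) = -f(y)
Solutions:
 f(y) = C1/sin(y)


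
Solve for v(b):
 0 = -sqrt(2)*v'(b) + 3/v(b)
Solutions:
 v(b) = -sqrt(C1 + 3*sqrt(2)*b)
 v(b) = sqrt(C1 + 3*sqrt(2)*b)


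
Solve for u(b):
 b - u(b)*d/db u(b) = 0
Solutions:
 u(b) = -sqrt(C1 + b^2)
 u(b) = sqrt(C1 + b^2)


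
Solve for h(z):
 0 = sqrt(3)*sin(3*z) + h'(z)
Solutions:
 h(z) = C1 + sqrt(3)*cos(3*z)/3


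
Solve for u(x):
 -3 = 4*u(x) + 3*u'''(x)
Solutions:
 u(x) = C3*exp(-6^(2/3)*x/3) + (C1*sin(2^(2/3)*3^(1/6)*x/2) + C2*cos(2^(2/3)*3^(1/6)*x/2))*exp(6^(2/3)*x/6) - 3/4


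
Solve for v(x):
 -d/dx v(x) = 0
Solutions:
 v(x) = C1


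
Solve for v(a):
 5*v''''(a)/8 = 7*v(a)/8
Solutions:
 v(a) = C1*exp(-5^(3/4)*7^(1/4)*a/5) + C2*exp(5^(3/4)*7^(1/4)*a/5) + C3*sin(5^(3/4)*7^(1/4)*a/5) + C4*cos(5^(3/4)*7^(1/4)*a/5)


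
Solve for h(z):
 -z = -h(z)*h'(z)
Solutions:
 h(z) = -sqrt(C1 + z^2)
 h(z) = sqrt(C1 + z^2)


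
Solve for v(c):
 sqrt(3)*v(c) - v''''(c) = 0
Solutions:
 v(c) = C1*exp(-3^(1/8)*c) + C2*exp(3^(1/8)*c) + C3*sin(3^(1/8)*c) + C4*cos(3^(1/8)*c)


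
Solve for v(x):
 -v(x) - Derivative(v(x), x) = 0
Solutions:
 v(x) = C1*exp(-x)


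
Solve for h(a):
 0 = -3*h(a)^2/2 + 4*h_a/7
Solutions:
 h(a) = -8/(C1 + 21*a)


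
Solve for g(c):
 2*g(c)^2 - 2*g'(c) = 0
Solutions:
 g(c) = -1/(C1 + c)


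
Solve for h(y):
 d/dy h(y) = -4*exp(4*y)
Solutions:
 h(y) = C1 - exp(4*y)


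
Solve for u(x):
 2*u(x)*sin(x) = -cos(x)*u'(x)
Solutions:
 u(x) = C1*cos(x)^2


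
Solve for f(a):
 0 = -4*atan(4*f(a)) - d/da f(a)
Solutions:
 Integral(1/atan(4*_y), (_y, f(a))) = C1 - 4*a


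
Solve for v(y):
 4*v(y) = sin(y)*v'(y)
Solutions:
 v(y) = C1*(cos(y)^2 - 2*cos(y) + 1)/(cos(y)^2 + 2*cos(y) + 1)


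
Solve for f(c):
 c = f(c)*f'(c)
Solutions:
 f(c) = -sqrt(C1 + c^2)
 f(c) = sqrt(C1 + c^2)


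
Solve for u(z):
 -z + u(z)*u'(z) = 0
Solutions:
 u(z) = -sqrt(C1 + z^2)
 u(z) = sqrt(C1 + z^2)


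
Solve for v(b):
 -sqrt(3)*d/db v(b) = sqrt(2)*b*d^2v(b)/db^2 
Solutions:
 v(b) = C1 + C2*b^(1 - sqrt(6)/2)


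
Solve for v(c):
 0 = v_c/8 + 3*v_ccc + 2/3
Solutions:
 v(c) = C1 + C2*sin(sqrt(6)*c/12) + C3*cos(sqrt(6)*c/12) - 16*c/3


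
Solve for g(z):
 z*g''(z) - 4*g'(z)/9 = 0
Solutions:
 g(z) = C1 + C2*z^(13/9)


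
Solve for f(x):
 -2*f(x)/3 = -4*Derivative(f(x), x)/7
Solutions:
 f(x) = C1*exp(7*x/6)


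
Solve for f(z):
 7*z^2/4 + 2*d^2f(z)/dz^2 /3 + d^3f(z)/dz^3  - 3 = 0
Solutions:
 f(z) = C1 + C2*z + C3*exp(-2*z/3) - 7*z^4/32 + 21*z^3/16 - 117*z^2/32


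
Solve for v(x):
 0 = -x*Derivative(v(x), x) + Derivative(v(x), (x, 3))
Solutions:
 v(x) = C1 + Integral(C2*airyai(x) + C3*airybi(x), x)


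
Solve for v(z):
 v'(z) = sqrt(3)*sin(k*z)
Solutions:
 v(z) = C1 - sqrt(3)*cos(k*z)/k


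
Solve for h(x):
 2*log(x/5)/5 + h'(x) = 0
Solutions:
 h(x) = C1 - 2*x*log(x)/5 + 2*x/5 + 2*x*log(5)/5


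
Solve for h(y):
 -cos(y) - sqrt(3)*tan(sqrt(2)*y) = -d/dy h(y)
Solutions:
 h(y) = C1 - sqrt(6)*log(cos(sqrt(2)*y))/2 + sin(y)


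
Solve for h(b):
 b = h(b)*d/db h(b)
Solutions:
 h(b) = -sqrt(C1 + b^2)
 h(b) = sqrt(C1 + b^2)


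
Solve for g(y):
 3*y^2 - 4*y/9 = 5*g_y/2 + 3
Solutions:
 g(y) = C1 + 2*y^3/5 - 4*y^2/45 - 6*y/5


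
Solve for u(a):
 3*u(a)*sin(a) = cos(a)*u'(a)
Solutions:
 u(a) = C1/cos(a)^3


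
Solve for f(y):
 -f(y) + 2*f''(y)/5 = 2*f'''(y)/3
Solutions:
 f(y) = C1*exp(y*(2*2^(2/3)/(5*sqrt(5505) + 371)^(1/3) + 4 + 2^(1/3)*(5*sqrt(5505) + 371)^(1/3))/20)*sin(2^(1/3)*sqrt(3)*y*(-(5*sqrt(5505) + 371)^(1/3) + 2*2^(1/3)/(5*sqrt(5505) + 371)^(1/3))/20) + C2*exp(y*(2*2^(2/3)/(5*sqrt(5505) + 371)^(1/3) + 4 + 2^(1/3)*(5*sqrt(5505) + 371)^(1/3))/20)*cos(2^(1/3)*sqrt(3)*y*(-(5*sqrt(5505) + 371)^(1/3) + 2*2^(1/3)/(5*sqrt(5505) + 371)^(1/3))/20) + C3*exp(y*(-2^(1/3)*(5*sqrt(5505) + 371)^(1/3) - 2*2^(2/3)/(5*sqrt(5505) + 371)^(1/3) + 2)/10)


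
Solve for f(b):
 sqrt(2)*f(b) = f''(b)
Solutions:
 f(b) = C1*exp(-2^(1/4)*b) + C2*exp(2^(1/4)*b)


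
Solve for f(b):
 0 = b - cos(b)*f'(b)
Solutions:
 f(b) = C1 + Integral(b/cos(b), b)


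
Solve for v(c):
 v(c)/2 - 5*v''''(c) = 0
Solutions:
 v(c) = C1*exp(-10^(3/4)*c/10) + C2*exp(10^(3/4)*c/10) + C3*sin(10^(3/4)*c/10) + C4*cos(10^(3/4)*c/10)


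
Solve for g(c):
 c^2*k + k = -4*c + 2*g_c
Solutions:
 g(c) = C1 + c^3*k/6 + c^2 + c*k/2


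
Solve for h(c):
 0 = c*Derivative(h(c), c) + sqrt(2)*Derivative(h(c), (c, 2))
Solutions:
 h(c) = C1 + C2*erf(2^(1/4)*c/2)


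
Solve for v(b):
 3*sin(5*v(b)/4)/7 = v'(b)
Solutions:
 -3*b/7 + 2*log(cos(5*v(b)/4) - 1)/5 - 2*log(cos(5*v(b)/4) + 1)/5 = C1


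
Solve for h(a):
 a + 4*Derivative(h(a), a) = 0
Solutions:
 h(a) = C1 - a^2/8


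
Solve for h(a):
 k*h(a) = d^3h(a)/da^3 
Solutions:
 h(a) = C1*exp(a*k^(1/3)) + C2*exp(a*k^(1/3)*(-1 + sqrt(3)*I)/2) + C3*exp(-a*k^(1/3)*(1 + sqrt(3)*I)/2)


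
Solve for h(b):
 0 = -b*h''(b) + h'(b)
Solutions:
 h(b) = C1 + C2*b^2


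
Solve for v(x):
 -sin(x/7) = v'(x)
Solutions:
 v(x) = C1 + 7*cos(x/7)


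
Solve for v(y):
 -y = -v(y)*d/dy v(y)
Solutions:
 v(y) = -sqrt(C1 + y^2)
 v(y) = sqrt(C1 + y^2)


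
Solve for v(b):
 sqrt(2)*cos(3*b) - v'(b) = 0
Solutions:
 v(b) = C1 + sqrt(2)*sin(3*b)/3


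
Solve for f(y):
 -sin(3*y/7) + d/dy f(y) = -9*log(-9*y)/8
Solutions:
 f(y) = C1 - 9*y*log(-y)/8 - 9*y*log(3)/4 + 9*y/8 - 7*cos(3*y/7)/3


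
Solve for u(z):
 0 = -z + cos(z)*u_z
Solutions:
 u(z) = C1 + Integral(z/cos(z), z)


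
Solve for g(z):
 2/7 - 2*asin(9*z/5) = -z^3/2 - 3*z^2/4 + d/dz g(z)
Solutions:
 g(z) = C1 + z^4/8 + z^3/4 - 2*z*asin(9*z/5) + 2*z/7 - 2*sqrt(25 - 81*z^2)/9


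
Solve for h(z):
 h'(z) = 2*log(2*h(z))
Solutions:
 -Integral(1/(log(_y) + log(2)), (_y, h(z)))/2 = C1 - z


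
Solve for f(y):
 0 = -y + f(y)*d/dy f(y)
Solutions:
 f(y) = -sqrt(C1 + y^2)
 f(y) = sqrt(C1 + y^2)


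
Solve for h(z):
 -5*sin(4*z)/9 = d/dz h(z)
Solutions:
 h(z) = C1 + 5*cos(4*z)/36


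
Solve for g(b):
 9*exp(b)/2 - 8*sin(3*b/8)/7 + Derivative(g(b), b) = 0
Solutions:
 g(b) = C1 - 9*exp(b)/2 - 64*cos(3*b/8)/21


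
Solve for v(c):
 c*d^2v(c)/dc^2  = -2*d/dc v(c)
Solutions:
 v(c) = C1 + C2/c


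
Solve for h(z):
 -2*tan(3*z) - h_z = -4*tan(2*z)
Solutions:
 h(z) = C1 - 2*log(cos(2*z)) + 2*log(cos(3*z))/3


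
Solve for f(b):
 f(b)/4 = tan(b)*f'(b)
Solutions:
 f(b) = C1*sin(b)^(1/4)


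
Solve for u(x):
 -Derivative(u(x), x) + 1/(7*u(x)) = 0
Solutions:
 u(x) = -sqrt(C1 + 14*x)/7
 u(x) = sqrt(C1 + 14*x)/7


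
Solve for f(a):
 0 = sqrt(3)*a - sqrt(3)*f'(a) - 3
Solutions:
 f(a) = C1 + a^2/2 - sqrt(3)*a


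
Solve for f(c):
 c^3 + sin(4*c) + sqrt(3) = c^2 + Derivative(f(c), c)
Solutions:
 f(c) = C1 + c^4/4 - c^3/3 + sqrt(3)*c - cos(4*c)/4


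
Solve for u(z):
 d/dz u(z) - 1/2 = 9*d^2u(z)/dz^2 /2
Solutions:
 u(z) = C1 + C2*exp(2*z/9) + z/2


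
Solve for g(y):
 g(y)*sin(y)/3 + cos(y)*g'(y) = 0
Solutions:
 g(y) = C1*cos(y)^(1/3)


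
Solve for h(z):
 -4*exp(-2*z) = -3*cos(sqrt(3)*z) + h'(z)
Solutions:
 h(z) = C1 + sqrt(3)*sin(sqrt(3)*z) + 2*exp(-2*z)


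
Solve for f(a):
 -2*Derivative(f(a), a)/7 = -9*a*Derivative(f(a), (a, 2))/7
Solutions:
 f(a) = C1 + C2*a^(11/9)


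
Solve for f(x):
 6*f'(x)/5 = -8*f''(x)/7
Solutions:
 f(x) = C1 + C2*exp(-21*x/20)


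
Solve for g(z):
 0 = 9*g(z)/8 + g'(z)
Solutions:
 g(z) = C1*exp(-9*z/8)


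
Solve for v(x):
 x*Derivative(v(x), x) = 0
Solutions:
 v(x) = C1


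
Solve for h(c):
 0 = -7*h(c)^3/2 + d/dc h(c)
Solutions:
 h(c) = -sqrt(-1/(C1 + 7*c))
 h(c) = sqrt(-1/(C1 + 7*c))


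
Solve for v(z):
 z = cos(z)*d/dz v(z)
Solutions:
 v(z) = C1 + Integral(z/cos(z), z)


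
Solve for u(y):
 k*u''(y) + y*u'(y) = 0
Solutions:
 u(y) = C1 + C2*sqrt(k)*erf(sqrt(2)*y*sqrt(1/k)/2)


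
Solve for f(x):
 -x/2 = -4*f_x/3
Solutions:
 f(x) = C1 + 3*x^2/16


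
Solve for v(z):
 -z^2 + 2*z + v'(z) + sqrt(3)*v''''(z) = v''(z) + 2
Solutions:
 v(z) = C1 + C2*exp(z*(2*6^(1/3)/(sqrt(81 - 4*sqrt(3)) + 9)^(1/3) + 2^(2/3)*3^(1/6)*(sqrt(81 - 4*sqrt(3)) + 9)^(1/3))/12)*sin(z*(-6^(2/3)*(sqrt(81 - 4*sqrt(3)) + 9)^(1/3) + 2*2^(1/3)*3^(5/6)/(sqrt(81 - 4*sqrt(3)) + 9)^(1/3))/12) + C3*exp(z*(2*6^(1/3)/(sqrt(81 - 4*sqrt(3)) + 9)^(1/3) + 2^(2/3)*3^(1/6)*(sqrt(81 - 4*sqrt(3)) + 9)^(1/3))/12)*cos(z*(-6^(2/3)*(sqrt(81 - 4*sqrt(3)) + 9)^(1/3) + 2*2^(1/3)*3^(5/6)/(sqrt(81 - 4*sqrt(3)) + 9)^(1/3))/12) + C4*exp(-z*(2*6^(1/3)/(sqrt(81 - 4*sqrt(3)) + 9)^(1/3) + 2^(2/3)*3^(1/6)*(sqrt(81 - 4*sqrt(3)) + 9)^(1/3))/6) + z^3/3 + 2*z


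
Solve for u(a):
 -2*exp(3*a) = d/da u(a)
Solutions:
 u(a) = C1 - 2*exp(3*a)/3


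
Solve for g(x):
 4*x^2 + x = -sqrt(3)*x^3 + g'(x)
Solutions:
 g(x) = C1 + sqrt(3)*x^4/4 + 4*x^3/3 + x^2/2


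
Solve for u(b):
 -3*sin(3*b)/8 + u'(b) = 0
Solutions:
 u(b) = C1 - cos(3*b)/8


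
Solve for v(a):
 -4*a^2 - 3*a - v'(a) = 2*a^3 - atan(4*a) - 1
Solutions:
 v(a) = C1 - a^4/2 - 4*a^3/3 - 3*a^2/2 + a*atan(4*a) + a - log(16*a^2 + 1)/8


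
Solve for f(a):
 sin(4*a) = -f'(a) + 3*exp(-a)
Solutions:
 f(a) = C1 + cos(4*a)/4 - 3*exp(-a)


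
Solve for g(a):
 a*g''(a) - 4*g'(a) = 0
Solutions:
 g(a) = C1 + C2*a^5


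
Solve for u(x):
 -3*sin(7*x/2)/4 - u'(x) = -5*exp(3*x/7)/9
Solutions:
 u(x) = C1 + 35*exp(3*x/7)/27 + 3*cos(7*x/2)/14


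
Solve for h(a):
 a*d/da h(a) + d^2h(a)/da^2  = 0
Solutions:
 h(a) = C1 + C2*erf(sqrt(2)*a/2)


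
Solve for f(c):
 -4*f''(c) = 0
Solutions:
 f(c) = C1 + C2*c


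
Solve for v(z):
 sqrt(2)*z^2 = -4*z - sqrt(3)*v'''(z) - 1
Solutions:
 v(z) = C1 + C2*z + C3*z^2 - sqrt(6)*z^5/180 - sqrt(3)*z^4/18 - sqrt(3)*z^3/18


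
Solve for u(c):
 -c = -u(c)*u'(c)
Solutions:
 u(c) = -sqrt(C1 + c^2)
 u(c) = sqrt(C1 + c^2)


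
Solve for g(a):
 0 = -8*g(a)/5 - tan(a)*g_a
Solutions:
 g(a) = C1/sin(a)^(8/5)


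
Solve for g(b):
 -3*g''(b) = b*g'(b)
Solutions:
 g(b) = C1 + C2*erf(sqrt(6)*b/6)


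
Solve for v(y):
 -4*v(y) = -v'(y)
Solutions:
 v(y) = C1*exp(4*y)


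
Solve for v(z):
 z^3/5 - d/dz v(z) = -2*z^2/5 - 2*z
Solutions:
 v(z) = C1 + z^4/20 + 2*z^3/15 + z^2


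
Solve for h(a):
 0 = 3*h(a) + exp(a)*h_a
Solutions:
 h(a) = C1*exp(3*exp(-a))


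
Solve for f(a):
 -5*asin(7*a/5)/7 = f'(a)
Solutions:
 f(a) = C1 - 5*a*asin(7*a/5)/7 - 5*sqrt(25 - 49*a^2)/49


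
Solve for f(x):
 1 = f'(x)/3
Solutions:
 f(x) = C1 + 3*x


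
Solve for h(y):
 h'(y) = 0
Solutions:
 h(y) = C1


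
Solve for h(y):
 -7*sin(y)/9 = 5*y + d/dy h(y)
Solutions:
 h(y) = C1 - 5*y^2/2 + 7*cos(y)/9


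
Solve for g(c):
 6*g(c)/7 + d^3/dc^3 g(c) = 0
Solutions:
 g(c) = C3*exp(-6^(1/3)*7^(2/3)*c/7) + (C1*sin(2^(1/3)*3^(5/6)*7^(2/3)*c/14) + C2*cos(2^(1/3)*3^(5/6)*7^(2/3)*c/14))*exp(6^(1/3)*7^(2/3)*c/14)


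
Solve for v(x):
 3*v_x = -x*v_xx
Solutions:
 v(x) = C1 + C2/x^2


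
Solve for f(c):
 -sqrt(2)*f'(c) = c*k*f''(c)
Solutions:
 f(c) = C1 + c^(((re(k) - sqrt(2))*re(k) + im(k)^2)/(re(k)^2 + im(k)^2))*(C2*sin(sqrt(2)*log(c)*Abs(im(k))/(re(k)^2 + im(k)^2)) + C3*cos(sqrt(2)*log(c)*im(k)/(re(k)^2 + im(k)^2)))


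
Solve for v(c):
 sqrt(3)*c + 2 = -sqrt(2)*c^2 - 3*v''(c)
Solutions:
 v(c) = C1 + C2*c - sqrt(2)*c^4/36 - sqrt(3)*c^3/18 - c^2/3


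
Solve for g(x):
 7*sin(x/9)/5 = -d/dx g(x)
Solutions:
 g(x) = C1 + 63*cos(x/9)/5


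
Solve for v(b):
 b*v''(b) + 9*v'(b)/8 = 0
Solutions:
 v(b) = C1 + C2/b^(1/8)


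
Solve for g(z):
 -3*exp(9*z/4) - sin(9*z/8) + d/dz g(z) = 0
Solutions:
 g(z) = C1 + 4*exp(9*z/4)/3 - 8*cos(9*z/8)/9


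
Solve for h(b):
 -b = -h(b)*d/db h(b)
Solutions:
 h(b) = -sqrt(C1 + b^2)
 h(b) = sqrt(C1 + b^2)


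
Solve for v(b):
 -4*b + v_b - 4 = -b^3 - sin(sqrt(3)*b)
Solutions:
 v(b) = C1 - b^4/4 + 2*b^2 + 4*b + sqrt(3)*cos(sqrt(3)*b)/3


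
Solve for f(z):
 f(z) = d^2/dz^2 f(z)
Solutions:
 f(z) = C1*exp(-z) + C2*exp(z)


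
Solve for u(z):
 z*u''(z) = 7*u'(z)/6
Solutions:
 u(z) = C1 + C2*z^(13/6)


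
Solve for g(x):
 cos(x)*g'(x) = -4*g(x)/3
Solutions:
 g(x) = C1*(sin(x) - 1)^(2/3)/(sin(x) + 1)^(2/3)


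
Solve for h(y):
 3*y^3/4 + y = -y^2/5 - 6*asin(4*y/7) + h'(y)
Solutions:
 h(y) = C1 + 3*y^4/16 + y^3/15 + y^2/2 + 6*y*asin(4*y/7) + 3*sqrt(49 - 16*y^2)/2


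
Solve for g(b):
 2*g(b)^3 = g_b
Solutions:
 g(b) = -sqrt(2)*sqrt(-1/(C1 + 2*b))/2
 g(b) = sqrt(2)*sqrt(-1/(C1 + 2*b))/2


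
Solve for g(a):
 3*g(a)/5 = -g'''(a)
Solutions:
 g(a) = C3*exp(-3^(1/3)*5^(2/3)*a/5) + (C1*sin(3^(5/6)*5^(2/3)*a/10) + C2*cos(3^(5/6)*5^(2/3)*a/10))*exp(3^(1/3)*5^(2/3)*a/10)


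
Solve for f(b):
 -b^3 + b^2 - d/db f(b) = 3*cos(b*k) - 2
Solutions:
 f(b) = C1 - b^4/4 + b^3/3 + 2*b - 3*sin(b*k)/k


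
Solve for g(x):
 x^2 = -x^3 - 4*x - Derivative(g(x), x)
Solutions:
 g(x) = C1 - x^4/4 - x^3/3 - 2*x^2


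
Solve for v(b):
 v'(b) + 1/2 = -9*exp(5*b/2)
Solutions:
 v(b) = C1 - b/2 - 18*exp(5*b/2)/5


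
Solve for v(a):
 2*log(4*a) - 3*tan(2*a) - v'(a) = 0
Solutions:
 v(a) = C1 + 2*a*log(a) - 2*a + 4*a*log(2) + 3*log(cos(2*a))/2


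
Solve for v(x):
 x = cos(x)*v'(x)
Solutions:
 v(x) = C1 + Integral(x/cos(x), x)


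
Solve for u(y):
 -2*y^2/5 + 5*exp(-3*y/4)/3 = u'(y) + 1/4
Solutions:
 u(y) = C1 - 2*y^3/15 - y/4 - 20*exp(-3*y/4)/9


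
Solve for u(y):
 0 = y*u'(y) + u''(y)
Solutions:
 u(y) = C1 + C2*erf(sqrt(2)*y/2)


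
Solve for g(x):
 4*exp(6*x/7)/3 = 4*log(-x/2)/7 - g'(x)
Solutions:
 g(x) = C1 + 4*x*log(-x)/7 + 4*x*(-1 - log(2))/7 - 14*exp(6*x/7)/9


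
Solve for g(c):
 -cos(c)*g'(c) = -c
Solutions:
 g(c) = C1 + Integral(c/cos(c), c)


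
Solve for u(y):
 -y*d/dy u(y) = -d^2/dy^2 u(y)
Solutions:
 u(y) = C1 + C2*erfi(sqrt(2)*y/2)


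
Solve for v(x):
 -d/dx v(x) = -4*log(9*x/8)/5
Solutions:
 v(x) = C1 + 4*x*log(x)/5 - 12*x*log(2)/5 - 4*x/5 + 8*x*log(3)/5


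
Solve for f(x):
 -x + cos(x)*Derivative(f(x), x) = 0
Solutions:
 f(x) = C1 + Integral(x/cos(x), x)


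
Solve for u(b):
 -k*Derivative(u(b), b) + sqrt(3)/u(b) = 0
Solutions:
 u(b) = -sqrt(C1 + 2*sqrt(3)*b/k)
 u(b) = sqrt(C1 + 2*sqrt(3)*b/k)
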